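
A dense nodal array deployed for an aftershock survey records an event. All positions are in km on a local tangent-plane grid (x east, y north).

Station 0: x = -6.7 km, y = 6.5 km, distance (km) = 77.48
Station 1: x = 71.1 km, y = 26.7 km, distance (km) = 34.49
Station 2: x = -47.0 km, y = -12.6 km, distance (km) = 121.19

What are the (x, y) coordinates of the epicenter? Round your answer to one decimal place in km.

Circle about each station: (x + 6.7)² + (y − 6.5)² = 77.48²; (x − 71.1)² + (y − 26.7)² = 34.49²; (x + 47.0)² + (y + 12.6)² = 121.19².
Subtracting the Station 0 equation from the Station 1 and Station 2 equations removes the quadratic terms:
155.6 x + 40.4 y = 10494.55
-80.6 x − 38.2 y = -6403.25
Solving the 2×2 system: x ≈ 52.9, y ≈ 56.0 km.
Check against Station 0 (with the unrounded x, y): √((x + 6.7)²+(y − 6.5)²) = 77.48 ≈ 77.48 km. ✓

52.9 km east, 56.0 km north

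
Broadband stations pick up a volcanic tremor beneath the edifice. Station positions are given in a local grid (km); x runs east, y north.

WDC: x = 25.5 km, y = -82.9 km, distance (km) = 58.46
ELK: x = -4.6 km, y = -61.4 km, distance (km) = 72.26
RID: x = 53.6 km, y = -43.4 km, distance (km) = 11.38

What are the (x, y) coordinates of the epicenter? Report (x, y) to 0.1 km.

(64.1, -39.0)

Circle about each station: (x − 25.5)² + (y + 82.9)² = 58.46²; (x + 4.6)² + (y + 61.4)² = 72.26²; (x − 53.6)² + (y + 43.4)² = 11.38².
Subtracting the WDC equation from the ELK and RID equations removes the quadratic terms:
-60.2 x + 43.0 y = -5535.48
56.2 x + 79.0 y = 521.93
Solving the 2×2 system: x ≈ 64.1, y ≈ -39.0 km.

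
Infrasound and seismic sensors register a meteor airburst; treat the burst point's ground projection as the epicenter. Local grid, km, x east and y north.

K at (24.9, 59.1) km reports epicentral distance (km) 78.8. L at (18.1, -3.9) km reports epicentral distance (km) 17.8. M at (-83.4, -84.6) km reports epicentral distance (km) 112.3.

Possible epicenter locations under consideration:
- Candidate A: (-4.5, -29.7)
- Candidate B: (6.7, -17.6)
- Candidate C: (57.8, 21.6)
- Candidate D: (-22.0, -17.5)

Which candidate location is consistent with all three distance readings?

Candidate B

For each candidate, compare |candidate − station| to the reported distance:
Candidate A: residuals K 14.7, L 16.5, M 16.2 → max 16.5 km
Candidate B: residuals K 0.0, L 0.0, M 0.0 → max 0.0 km
Candidate C: residuals K 28.9, L 29.4, M 64.4 → max 64.4 km
Candidate D: residuals K 11.0, L 24.5, M 21.3 → max 24.5 km
Only Candidate B has all residuals ≈ 0.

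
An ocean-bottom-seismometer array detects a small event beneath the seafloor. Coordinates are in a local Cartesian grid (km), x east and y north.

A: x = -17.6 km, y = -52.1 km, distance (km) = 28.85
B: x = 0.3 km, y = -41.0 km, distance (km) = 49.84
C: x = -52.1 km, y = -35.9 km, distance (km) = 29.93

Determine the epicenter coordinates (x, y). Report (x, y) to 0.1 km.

Circle about each station: (x + 17.6)² + (y + 52.1)² = 28.85²; (x − 0.3)² + (y + 41.0)² = 49.84²; (x + 52.1)² + (y + 35.9)² = 29.93².
Subtracting pairs of circle equations eliminates x²+y² and gives linear equations (the radical axes):
35.8 x + 22.2 y = -2994.78
-69.0 x + 32.4 y = 915.57
Solving the 2×2 system: x ≈ -43.6, y ≈ -64.6 km.

(-43.6, -64.6)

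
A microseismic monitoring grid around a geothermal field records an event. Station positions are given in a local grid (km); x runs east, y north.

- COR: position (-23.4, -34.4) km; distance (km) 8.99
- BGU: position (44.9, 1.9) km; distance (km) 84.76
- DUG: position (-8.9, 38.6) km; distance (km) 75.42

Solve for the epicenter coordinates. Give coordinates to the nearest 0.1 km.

(-32.3, -33.1)

Circle about each station: (x + 23.4)² + (y + 34.4)² = 8.99²; (x − 44.9)² + (y − 1.9)² = 84.76²; (x + 8.9)² + (y − 38.6)² = 75.42².
Subtracting pairs of circle equations eliminates x²+y² and gives linear equations (the radical axes):
136.6 x + 72.6 y = -6814.74
29.0 x + 146.0 y = -5769.11
Solving the 2×2 system: x ≈ -32.3, y ≈ -33.1 km.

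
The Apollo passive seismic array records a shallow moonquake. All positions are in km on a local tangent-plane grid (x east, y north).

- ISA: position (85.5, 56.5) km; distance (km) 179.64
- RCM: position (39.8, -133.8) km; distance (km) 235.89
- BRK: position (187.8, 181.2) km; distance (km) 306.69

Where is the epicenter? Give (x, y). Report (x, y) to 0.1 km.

Circle about each station: (x − 85.5)² + (y − 56.5)² = 179.64²; (x − 39.8)² + (y + 133.8)² = 235.89²; (x − 187.8)² + (y − 181.2)² = 306.69².
Subtracting the ISA equation from the RCM and BRK equations removes the quadratic terms:
-91.4 x − 380.6 y = -14389.58
204.6 x + 249.4 y = -4188.45
Solving the 2×2 system: x ≈ -94.1, y ≈ 60.4 km.
Check against ISA (with the unrounded x, y): √((x − 85.5)²+(y − 56.5)²) = 179.65 ≈ 179.64 km. ✓

x ≈ -94.1 km, y ≈ 60.4 km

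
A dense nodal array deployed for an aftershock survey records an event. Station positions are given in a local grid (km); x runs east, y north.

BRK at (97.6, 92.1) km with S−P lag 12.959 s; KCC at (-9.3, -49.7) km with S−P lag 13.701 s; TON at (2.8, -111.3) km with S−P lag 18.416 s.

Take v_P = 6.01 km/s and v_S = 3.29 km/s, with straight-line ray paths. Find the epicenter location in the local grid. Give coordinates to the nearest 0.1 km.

Distance from S−P lag: d = Δt · v_P v_S / (v_P − v_S) = Δt · (6.01·3.29)/(6.01−3.29) ≈ 7.2694·Δt.
So d_BRK = 94.20, d_KCC = 99.60, d_TON = 133.87 km.
Circle about each station: (x − 97.6)² + (y − 92.1)² = 94.20²; (x + 9.3)² + (y + 49.7)² = 99.60²; (x − 2.8)² + (y + 111.3)² = 133.87².
Subtracting pairs of circle equations eliminates x²+y² and gives linear equations (the radical axes):
-213.8 x − 283.6 y = -16498.11
-189.6 x − 406.8 y = -14660.18
Solving the 2×2 system: x ≈ 76.9, y ≈ 0.2 km.

x ≈ 76.9 km, y ≈ 0.2 km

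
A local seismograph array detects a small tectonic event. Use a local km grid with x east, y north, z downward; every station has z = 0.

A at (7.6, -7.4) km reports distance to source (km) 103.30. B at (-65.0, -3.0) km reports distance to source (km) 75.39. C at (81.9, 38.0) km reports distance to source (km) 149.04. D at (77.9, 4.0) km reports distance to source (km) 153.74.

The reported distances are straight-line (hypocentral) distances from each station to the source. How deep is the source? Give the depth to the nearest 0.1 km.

Each station gives a sphere (x−x_i)² + (y−y_i)² + z² = d_i² (stations at z=0).
Subtracting the A sphere from B and C: z² cancels, leaving linear equations in x and y:
-145.2 x + 8.8 y = 9108.72
148.6 x + 90.8 y = -3502.94
Solving: x ≈ -59.199, y ≈ 58.304 km (keep extra digits for the depth step; rounded: -59.2, 58.3).
Then from the A sphere: z² = 103.30² − (x − 7.6)² − (y + 7.4)² with x = -59.199, y = 58.304, so z ≈ 43.494 ≈ 43.5 km.

depth ≈ 43.5 km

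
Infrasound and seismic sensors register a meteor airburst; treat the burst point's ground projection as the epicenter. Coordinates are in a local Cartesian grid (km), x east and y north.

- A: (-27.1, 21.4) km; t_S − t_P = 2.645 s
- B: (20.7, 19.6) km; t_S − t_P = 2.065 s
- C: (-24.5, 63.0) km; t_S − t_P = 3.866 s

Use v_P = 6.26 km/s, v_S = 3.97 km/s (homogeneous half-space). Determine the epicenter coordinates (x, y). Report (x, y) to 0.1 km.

Distance from S−P lag: d = Δt · v_P v_S / (v_P − v_S) = Δt · (6.26·3.97)/(6.26−3.97) ≈ 10.8525·Δt.
So d_A = 28.70, d_B = 22.41, d_C = 41.96 km.
Circle about each station: (x + 27.1)² + (y − 21.4)² = 28.70²; (x − 20.7)² + (y − 19.6)² = 22.41²; (x + 24.5)² + (y − 63.0)² = 41.96².
Subtracting the A equation from the B and C equations removes the quadratic terms:
95.6 x − 3.6 y = -58.24
5.2 x + 83.2 y = 2439.93
Solving the 2×2 system: x ≈ 0.5, y ≈ 29.3 km.

x ≈ 0.5 km, y ≈ 29.3 km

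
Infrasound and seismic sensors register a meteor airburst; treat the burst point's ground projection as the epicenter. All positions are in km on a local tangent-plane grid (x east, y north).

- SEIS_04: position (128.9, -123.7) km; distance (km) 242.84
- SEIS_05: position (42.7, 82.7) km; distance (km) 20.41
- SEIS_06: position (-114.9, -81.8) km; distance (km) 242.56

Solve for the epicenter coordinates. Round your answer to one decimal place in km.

Circle about each station: (x − 128.9)² + (y + 123.7)² = 242.84²; (x − 42.7)² + (y − 82.7)² = 20.41²; (x + 114.9)² + (y + 81.8)² = 242.56².
Subtracting the SEIS_04 equation from the SEIS_05 and SEIS_06 equations removes the quadratic terms:
-172.4 x + 412.8 y = 35300.38
-487.6 x + 83.8 y = -11887.74
Solving the 2×2 system: x ≈ 42.1, y ≈ 103.1 km.

x ≈ 42.1 km, y ≈ 103.1 km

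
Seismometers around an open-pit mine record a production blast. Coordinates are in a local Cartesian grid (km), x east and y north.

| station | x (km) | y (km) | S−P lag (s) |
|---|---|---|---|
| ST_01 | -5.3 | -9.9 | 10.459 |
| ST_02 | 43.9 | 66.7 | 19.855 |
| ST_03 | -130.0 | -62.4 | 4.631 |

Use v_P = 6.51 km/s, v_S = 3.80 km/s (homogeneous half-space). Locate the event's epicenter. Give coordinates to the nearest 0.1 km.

(-88.0, -57.6)

Distance from S−P lag: d = Δt · v_P v_S / (v_P − v_S) = Δt · (6.51·3.80)/(6.51−3.80) ≈ 9.1284·Δt.
So d_ST_01 = 95.47, d_ST_02 = 181.24, d_ST_03 = 42.27 km.
Circle about each station: (x + 5.3)² + (y + 9.9)² = 95.47²; (x − 43.9)² + (y − 66.7)² = 181.24²; (x + 130.0)² + (y + 62.4)² = 42.27².
Subtracting the ST_01 equation from the ST_02 and ST_03 equations removes the quadratic terms:
98.4 x + 153.2 y = -17483.42
-249.4 x − 105.0 y = 27995.43
Solving the 2×2 system: x ≈ -88.0, y ≈ -57.6 km.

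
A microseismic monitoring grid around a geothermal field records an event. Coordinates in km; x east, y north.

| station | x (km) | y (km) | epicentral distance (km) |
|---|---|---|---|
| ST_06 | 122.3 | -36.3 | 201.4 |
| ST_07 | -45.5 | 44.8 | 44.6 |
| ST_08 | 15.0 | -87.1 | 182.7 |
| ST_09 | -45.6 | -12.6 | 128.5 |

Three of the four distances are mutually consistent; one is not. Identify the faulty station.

Solve using three stations at a time. Using ST_06, ST_07, ST_08 (subtract circle equations pairwise → linear system) gives (x, y) ≈ (-35.9, 88.4).
Distances from that point to each station vs reported:
  ST_06: calculated 201.4 vs reported 201.4 → residual 0.0 km
  ST_07: calculated 44.6 vs reported 44.6 → residual 0.0 km
  ST_08: calculated 182.7 vs reported 182.7 → residual 0.0 km
  ST_09: calculated 101.4 vs reported 128.5 → residual 27.1 km
ST_06, ST_07, ST_08 are mutually consistent (residuals ≈ 0); ST_09 is off by 27.1 km.

ST_09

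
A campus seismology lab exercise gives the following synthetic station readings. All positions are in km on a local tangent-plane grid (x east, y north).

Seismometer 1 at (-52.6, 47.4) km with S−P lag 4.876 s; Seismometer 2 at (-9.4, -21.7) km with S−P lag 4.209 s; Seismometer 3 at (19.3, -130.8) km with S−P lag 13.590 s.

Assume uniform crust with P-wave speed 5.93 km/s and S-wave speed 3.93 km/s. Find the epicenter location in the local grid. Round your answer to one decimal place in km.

Distance from S−P lag: d = Δt · v_P v_S / (v_P − v_S) = Δt · (5.93·3.93)/(5.93−3.93) ≈ 11.6525·Δt.
So d_Seismometer 1 = 56.82, d_Seismometer 2 = 49.05, d_Seismometer 3 = 158.36 km.
Circle about each station: (x + 52.6)² + (y − 47.4)² = 56.82²; (x + 9.4)² + (y + 21.7)² = 49.05²; (x − 19.3)² + (y + 130.8)² = 158.36².
Subtracting pairs of circle equations eliminates x²+y² and gives linear equations (the radical axes):
86.4 x − 138.2 y = -3631.66
143.8 x − 356.4 y = -9381.77
Solving the 2×2 system: x ≈ 0.2, y ≈ 26.4 km.

(0.2, 26.4)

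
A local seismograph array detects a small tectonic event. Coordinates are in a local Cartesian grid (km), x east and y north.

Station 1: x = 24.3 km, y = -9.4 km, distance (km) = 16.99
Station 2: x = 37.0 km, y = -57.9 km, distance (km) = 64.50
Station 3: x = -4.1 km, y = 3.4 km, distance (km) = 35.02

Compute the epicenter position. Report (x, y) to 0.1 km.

x ≈ 30.8 km, y ≈ 6.3 km

Circle about each station: (x − 24.3)² + (y + 9.4)² = 16.99²; (x − 37.0)² + (y + 57.9)² = 64.50²; (x + 4.1)² + (y − 3.4)² = 35.02².
Subtracting pairs of circle equations eliminates x²+y² and gives linear equations (the radical axes):
25.4 x − 97.0 y = 170.97
-56.8 x + 25.6 y = -1588.22
Solving the 2×2 system: x ≈ 30.8, y ≈ 6.3 km.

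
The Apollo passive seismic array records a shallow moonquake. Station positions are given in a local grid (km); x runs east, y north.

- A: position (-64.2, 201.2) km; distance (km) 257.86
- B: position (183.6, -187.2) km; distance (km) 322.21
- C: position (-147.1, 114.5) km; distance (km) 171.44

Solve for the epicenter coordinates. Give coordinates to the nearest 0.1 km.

Circle about each station: (x + 64.2)² + (y − 201.2)² = 257.86²; (x − 183.6)² + (y + 187.2)² = 322.21²; (x + 147.1)² + (y − 114.5)² = 171.44².
Subtracting the A equation from the B and C equations removes the quadratic terms:
495.6 x − 776.8 y = -13177.78
-165.8 x − 173.4 y = 27245.69
Solving the 2×2 system: x ≈ -109.2, y ≈ -52.7 km.

x ≈ -109.2 km, y ≈ -52.7 km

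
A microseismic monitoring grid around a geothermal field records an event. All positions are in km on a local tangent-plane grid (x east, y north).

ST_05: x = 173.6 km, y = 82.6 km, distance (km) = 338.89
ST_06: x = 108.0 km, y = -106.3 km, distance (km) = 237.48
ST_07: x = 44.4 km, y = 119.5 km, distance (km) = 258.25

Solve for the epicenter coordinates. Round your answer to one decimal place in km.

(-127.2, -73.5)

Circle about each station: (x − 173.6)² + (y − 82.6)² = 338.89²; (x − 108.0)² + (y + 106.3)² = 237.48²; (x − 44.4)² + (y − 119.5)² = 258.25².
Subtracting the ST_05 equation from the ST_06 and ST_07 equations removes the quadratic terms:
-131.2 x − 377.8 y = 44453.65
-258.4 x + 73.8 y = 27445.26
Solving the 2×2 system: x ≈ -127.2, y ≈ -73.5 km.
Check against ST_05 (with the unrounded x, y): √((x − 173.6)²+(y − 82.6)²) = 338.89 ≈ 338.89 km. ✓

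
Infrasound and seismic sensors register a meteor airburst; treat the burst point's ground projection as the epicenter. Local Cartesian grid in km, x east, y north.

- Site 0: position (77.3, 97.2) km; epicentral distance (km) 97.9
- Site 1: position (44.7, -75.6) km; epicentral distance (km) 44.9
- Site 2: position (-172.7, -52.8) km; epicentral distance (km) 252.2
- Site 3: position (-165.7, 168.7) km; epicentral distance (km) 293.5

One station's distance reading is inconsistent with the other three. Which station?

Site 1

Solve using three stations at a time. Using Site 0, Site 2, Site 3 (subtract circle equations pairwise → linear system) gives (x, y) ≈ (74.0, -0.6).
Distances from that point to each station vs reported:
  Site 0: calculated 97.9 vs reported 97.9 → residual 0.0 km
  Site 1: calculated 80.5 vs reported 44.9 → residual 35.6 km
  Site 2: calculated 252.2 vs reported 252.2 → residual 0.0 km
  Site 3: calculated 293.5 vs reported 293.5 → residual 0.0 km
Site 0, Site 2, Site 3 are mutually consistent (residuals ≈ 0); Site 1 is off by 35.6 km.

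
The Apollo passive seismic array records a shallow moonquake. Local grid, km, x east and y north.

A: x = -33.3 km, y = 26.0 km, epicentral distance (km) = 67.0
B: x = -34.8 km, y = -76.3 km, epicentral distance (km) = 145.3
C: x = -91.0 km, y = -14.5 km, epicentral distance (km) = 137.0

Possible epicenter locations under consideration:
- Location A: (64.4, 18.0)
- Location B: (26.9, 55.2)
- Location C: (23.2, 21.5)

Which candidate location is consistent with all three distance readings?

Location B

For each candidate, compare |candidate − station| to the reported distance:
Location A: residuals A 31.0, B 8.4, C 21.8 → max 31.0 km
Location B: residuals A 0.1, B 0.0, C 0.0 → max 0.1 km
Location C: residuals A 10.3, B 31.6, C 17.3 → max 31.6 km
Only Location B has all residuals ≈ 0.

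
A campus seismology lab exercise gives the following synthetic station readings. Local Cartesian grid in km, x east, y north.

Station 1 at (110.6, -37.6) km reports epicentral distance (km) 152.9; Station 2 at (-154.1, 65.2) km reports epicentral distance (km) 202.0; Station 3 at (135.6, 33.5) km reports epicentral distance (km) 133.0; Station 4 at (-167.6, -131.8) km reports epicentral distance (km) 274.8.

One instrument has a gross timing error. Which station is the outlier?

Station 2

Solve using three stations at a time. Using Station 1, Station 3, Station 4 (subtract circle equations pairwise → linear system) gives (x, y) ≈ (10.2, 77.6).
Distances from that point to each station vs reported:
  Station 1: calculated 152.8 vs reported 152.9 → residual 0.1 km
  Station 2: calculated 164.8 vs reported 202.0 → residual 37.2 km
  Station 3: calculated 132.9 vs reported 133.0 → residual 0.1 km
  Station 4: calculated 274.8 vs reported 274.8 → residual 0.0 km
Station 1, Station 3, Station 4 are mutually consistent (residuals ≈ 0); Station 2 is off by 37.2 km.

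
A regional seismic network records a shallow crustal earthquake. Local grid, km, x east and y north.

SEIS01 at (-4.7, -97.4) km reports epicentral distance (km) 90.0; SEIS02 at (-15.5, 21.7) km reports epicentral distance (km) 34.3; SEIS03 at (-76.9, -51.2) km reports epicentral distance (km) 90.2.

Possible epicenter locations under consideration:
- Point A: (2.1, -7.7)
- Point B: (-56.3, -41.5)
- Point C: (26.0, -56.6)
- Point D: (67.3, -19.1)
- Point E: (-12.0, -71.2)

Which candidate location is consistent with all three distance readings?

Point A

For each candidate, compare |candidate − station| to the reported distance:
Point A: residuals SEIS01 0.0, SEIS02 0.0, SEIS03 0.0 → max 0.0 km
Point B: residuals SEIS01 13.9, SEIS02 40.9, SEIS03 67.4 → max 67.4 km
Point C: residuals SEIS01 38.9, SEIS02 54.3, SEIS03 12.8 → max 54.3 km
Point D: residuals SEIS01 16.4, SEIS02 58.0, SEIS03 57.5 → max 58.0 km
Point E: residuals SEIS01 62.8, SEIS02 58.7, SEIS03 22.3 → max 62.8 km
Only Point A has all residuals ≈ 0.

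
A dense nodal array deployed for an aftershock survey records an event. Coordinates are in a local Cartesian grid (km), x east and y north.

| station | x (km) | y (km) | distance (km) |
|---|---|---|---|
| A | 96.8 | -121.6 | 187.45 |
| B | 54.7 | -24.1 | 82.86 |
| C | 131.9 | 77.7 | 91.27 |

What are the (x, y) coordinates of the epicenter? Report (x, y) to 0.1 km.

x ≈ 42.8 km, y ≈ 57.9 km

Circle about each station: (x − 96.8)² + (y + 121.6)² = 187.45²; (x − 54.7)² + (y + 24.1)² = 82.86²; (x − 131.9)² + (y − 77.7)² = 91.27².
Subtracting the A equation from the B and C equations removes the quadratic terms:
-84.2 x + 195.0 y = 7687.82
70.2 x + 398.6 y = 26085.39
Solving the 2×2 system: x ≈ 42.8, y ≈ 57.9 km.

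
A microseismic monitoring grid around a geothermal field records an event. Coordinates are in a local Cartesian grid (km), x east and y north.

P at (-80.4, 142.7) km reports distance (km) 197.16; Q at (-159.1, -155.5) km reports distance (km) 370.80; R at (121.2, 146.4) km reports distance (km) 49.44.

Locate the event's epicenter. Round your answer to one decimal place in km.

111.6 km east, 97.9 km north

Circle about each station: (x + 80.4)² + (y − 142.7)² = 197.16²; (x + 159.1)² + (y + 155.5)² = 370.80²; (x − 121.2)² + (y − 146.4)² = 49.44².
Subtracting the P equation from the Q and R equations removes the quadratic terms:
-157.4 x − 596.4 y = -75954.96
403.2 x + 7.4 y = 45722.70
Solving the 2×2 system: x ≈ 111.6, y ≈ 97.9 km.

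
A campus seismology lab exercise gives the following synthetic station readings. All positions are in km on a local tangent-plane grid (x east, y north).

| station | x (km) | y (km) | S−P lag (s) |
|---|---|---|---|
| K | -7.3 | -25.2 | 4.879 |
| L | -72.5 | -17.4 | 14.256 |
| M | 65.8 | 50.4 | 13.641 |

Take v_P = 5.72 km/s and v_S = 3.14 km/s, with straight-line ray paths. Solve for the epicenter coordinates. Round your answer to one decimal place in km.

Distance from S−P lag: d = Δt · v_P v_S / (v_P − v_S) = Δt · (5.72·3.14)/(5.72−3.14) ≈ 6.9616·Δt.
So d_K = 33.97, d_L = 99.24, d_M = 94.96 km.
Circle about each station: (x + 7.3)² + (y + 25.2)² = 33.97²; (x + 72.5)² + (y + 17.4)² = 99.24²; (x − 65.8)² + (y − 50.4)² = 94.96².
Subtracting the K equation from the L and M equations removes the quadratic terms:
-130.4 x + 15.6 y = -3823.94
146.2 x + 151.2 y = -1681.97
Solving the 2×2 system: x ≈ 25.1, y ≈ -35.4 km.

x ≈ 25.1 km, y ≈ -35.4 km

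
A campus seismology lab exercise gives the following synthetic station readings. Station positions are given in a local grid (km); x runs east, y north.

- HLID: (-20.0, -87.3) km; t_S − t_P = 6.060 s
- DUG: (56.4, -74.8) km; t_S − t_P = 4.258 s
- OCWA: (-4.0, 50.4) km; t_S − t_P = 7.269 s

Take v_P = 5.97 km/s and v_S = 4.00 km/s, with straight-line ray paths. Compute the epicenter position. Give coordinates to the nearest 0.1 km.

(28.0, -31.7)

Distance from S−P lag: d = Δt · v_P v_S / (v_P − v_S) = Δt · (5.97·4.00)/(5.97−4.00) ≈ 12.1218·Δt.
So d_HLID = 73.46, d_DUG = 51.61, d_OCWA = 88.11 km.
Circle about each station: (x + 20.0)² + (y + 87.3)² = 73.46²; (x − 56.4)² + (y + 74.8)² = 51.61²; (x + 4.0)² + (y − 50.4)² = 88.11².
Subtracting pairs of circle equations eliminates x²+y² and gives linear equations (the radical axes):
152.8 x + 25.0 y = 3487.49
32.0 x + 275.4 y = -7832.13
Solving the 2×2 system: x ≈ 28.0, y ≈ -31.7 km.
Check against HLID (with the unrounded x, y): √((x + 20.0)²+(y + 87.3)²) = 73.46 ≈ 73.46 km. ✓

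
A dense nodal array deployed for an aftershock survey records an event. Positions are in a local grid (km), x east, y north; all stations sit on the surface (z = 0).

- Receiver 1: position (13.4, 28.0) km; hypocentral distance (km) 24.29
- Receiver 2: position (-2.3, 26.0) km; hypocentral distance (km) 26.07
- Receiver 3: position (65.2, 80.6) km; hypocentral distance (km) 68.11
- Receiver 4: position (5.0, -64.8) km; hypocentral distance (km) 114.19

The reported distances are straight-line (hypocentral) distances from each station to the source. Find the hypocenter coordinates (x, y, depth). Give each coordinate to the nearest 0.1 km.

(5.6, 49.0, 9.4)

Each station gives a sphere (x−x_i)² + (y−y_i)² + z² = d_i² (stations at z=0).
Subtracting the Receiver 1 sphere from Receiver 2 and Receiver 3: z² cancels, leaving linear equations in x and y:
-31.4 x − 4.0 y = -371.91
103.6 x + 105.2 y = 5734.87
Solving: x ≈ 5.603, y ≈ 48.997 km (keep extra digits for the depth step; rounded: 5.6, 49.0).
Then from the Receiver 1 sphere: z² = 24.29² − (x − 13.4)² − (y − 28.0)² with x = 5.603, y = 48.997, so z ≈ 9.399 ≈ 9.4 km.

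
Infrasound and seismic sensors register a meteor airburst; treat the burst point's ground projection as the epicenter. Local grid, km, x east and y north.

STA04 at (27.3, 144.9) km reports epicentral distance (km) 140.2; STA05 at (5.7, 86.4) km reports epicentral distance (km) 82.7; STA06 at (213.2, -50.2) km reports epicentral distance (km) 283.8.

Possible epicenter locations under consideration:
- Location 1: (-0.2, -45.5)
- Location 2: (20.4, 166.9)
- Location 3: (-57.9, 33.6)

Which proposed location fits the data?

Location 3

For each candidate, compare |candidate − station| to the reported distance:
Location 1: residuals STA04 52.2, STA05 49.3, STA06 70.3 → max 70.3 km
Location 2: residuals STA04 117.1, STA05 0.9, STA06 6.6 → max 117.1 km
Location 3: residuals STA04 0.0, STA05 0.0, STA06 0.0 → max 0.0 km
Only Location 3 has all residuals ≈ 0.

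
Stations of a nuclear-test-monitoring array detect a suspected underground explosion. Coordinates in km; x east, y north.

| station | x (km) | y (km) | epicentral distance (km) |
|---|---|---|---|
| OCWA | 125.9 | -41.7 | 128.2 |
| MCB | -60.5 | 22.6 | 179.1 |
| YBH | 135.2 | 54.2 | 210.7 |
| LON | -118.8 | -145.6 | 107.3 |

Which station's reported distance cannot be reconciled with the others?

LON

Solve using three stations at a time. Using OCWA, MCB, YBH (subtract circle equations pairwise → linear system) gives (x, y) ≈ (33.1, -130.1).
Distances from that point to each station vs reported:
  OCWA: calculated 128.2 vs reported 128.2 → residual 0.0 km
  MCB: calculated 179.1 vs reported 179.1 → residual 0.0 km
  YBH: calculated 210.7 vs reported 210.7 → residual 0.0 km
  LON: calculated 152.7 vs reported 107.3 → residual 45.4 km
OCWA, MCB, YBH are mutually consistent (residuals ≈ 0); LON is off by 45.4 km.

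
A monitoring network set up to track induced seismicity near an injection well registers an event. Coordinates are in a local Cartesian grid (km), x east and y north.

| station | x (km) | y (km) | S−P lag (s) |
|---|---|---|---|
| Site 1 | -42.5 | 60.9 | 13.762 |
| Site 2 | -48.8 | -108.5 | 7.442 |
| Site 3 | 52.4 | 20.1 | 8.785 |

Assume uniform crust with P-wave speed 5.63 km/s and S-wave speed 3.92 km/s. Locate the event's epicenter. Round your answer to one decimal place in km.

x ≈ 46.0 km, y ≈ -93.1 km

Distance from S−P lag: d = Δt · v_P v_S / (v_P − v_S) = Δt · (5.63·3.92)/(5.63−3.92) ≈ 12.9062·Δt.
So d_Site 1 = 177.62, d_Site 2 = 96.05, d_Site 3 = 113.38 km.
Circle about each station: (x + 42.5)² + (y − 60.9)² = 177.62²; (x + 48.8)² + (y + 108.5)² = 96.05²; (x − 52.4)² + (y − 20.1)² = 113.38².
Subtracting the Site 1 equation from the Site 2 and Site 3 equations removes the quadratic terms:
-12.6 x − 338.8 y = 30961.89
189.8 x − 81.6 y = 16328.55
Solving the 2×2 system: x ≈ 46.0, y ≈ -93.1 km.
Check against Site 1 (with the unrounded x, y): √((x + 42.5)²+(y − 60.9)²) = 177.62 ≈ 177.62 km. ✓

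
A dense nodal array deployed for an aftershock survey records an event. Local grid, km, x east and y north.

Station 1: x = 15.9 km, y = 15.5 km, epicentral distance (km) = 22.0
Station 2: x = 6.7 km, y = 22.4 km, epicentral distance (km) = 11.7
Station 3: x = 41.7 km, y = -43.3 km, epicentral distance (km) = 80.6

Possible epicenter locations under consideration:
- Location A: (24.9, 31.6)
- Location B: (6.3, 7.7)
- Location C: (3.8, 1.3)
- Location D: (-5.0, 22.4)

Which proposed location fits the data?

Location D

For each candidate, compare |candidate − station| to the reported distance:
Location A: residuals Station 1 3.6, Station 2 8.7, Station 3 3.8 → max 8.7 km
Location B: residuals Station 1 9.6, Station 2 3.0, Station 3 18.5 → max 18.5 km
Location C: residuals Station 1 3.3, Station 2 9.6, Station 3 22.1 → max 22.1 km
Location D: residuals Station 1 0.0, Station 2 0.0, Station 3 0.0 → max 0.0 km
Only Location D has all residuals ≈ 0.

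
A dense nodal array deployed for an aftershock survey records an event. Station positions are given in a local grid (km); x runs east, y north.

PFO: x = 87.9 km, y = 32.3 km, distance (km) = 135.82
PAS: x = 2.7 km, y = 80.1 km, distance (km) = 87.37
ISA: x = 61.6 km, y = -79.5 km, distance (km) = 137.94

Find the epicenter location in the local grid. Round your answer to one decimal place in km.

Circle about each station: (x − 87.9)² + (y − 32.3)² = 135.82²; (x − 2.7)² + (y − 80.1)² = 87.37²; (x − 61.6)² + (y + 79.5)² = 137.94².
Subtracting the PFO equation from the PAS and ISA equations removes the quadratic terms:
-170.4 x + 95.6 y = 8467.16
-52.6 x − 223.6 y = 764.74
Solving the 2×2 system: x ≈ -45.6, y ≈ 7.3 km.
Check against PFO (with the unrounded x, y): √((x − 87.9)²+(y − 32.3)²) = 135.81 ≈ 135.82 km. ✓

(-45.6, 7.3)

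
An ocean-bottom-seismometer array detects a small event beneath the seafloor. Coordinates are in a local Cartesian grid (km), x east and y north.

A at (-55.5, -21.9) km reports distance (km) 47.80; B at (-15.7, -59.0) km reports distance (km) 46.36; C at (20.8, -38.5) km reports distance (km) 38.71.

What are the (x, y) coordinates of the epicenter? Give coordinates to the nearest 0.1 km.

(-8.5, -13.2)

Circle about each station: (x + 55.5)² + (y + 21.9)² = 47.80²; (x + 15.7)² + (y + 59.0)² = 46.36²; (x − 20.8)² + (y + 38.5)² = 38.71².
Subtracting pairs of circle equations eliminates x²+y² and gives linear equations (the radical axes):
79.6 x − 74.2 y = 303.22
152.6 x − 33.2 y = -858.59
Solving the 2×2 system: x ≈ -8.5, y ≈ -13.2 km.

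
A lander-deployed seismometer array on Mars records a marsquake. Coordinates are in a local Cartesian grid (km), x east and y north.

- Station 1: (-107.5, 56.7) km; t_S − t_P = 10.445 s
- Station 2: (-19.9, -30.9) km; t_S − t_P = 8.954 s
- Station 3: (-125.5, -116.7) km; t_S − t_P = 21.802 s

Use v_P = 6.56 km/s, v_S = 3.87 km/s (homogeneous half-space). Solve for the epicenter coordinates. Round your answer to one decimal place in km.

Distance from S−P lag: d = Δt · v_P v_S / (v_P − v_S) = Δt · (6.56·3.87)/(6.56−3.87) ≈ 9.4376·Δt.
So d_Station 1 = 98.58, d_Station 2 = 84.50, d_Station 3 = 205.76 km.
Circle about each station: (x + 107.5)² + (y − 56.7)² = 98.58²; (x + 19.9)² + (y + 30.9)² = 84.50²; (x + 125.5)² + (y + 116.7)² = 205.76².
Subtracting pairs of circle equations eliminates x²+y² and gives linear equations (the radical axes):
175.2 x − 175.2 y = -10842.55
-36.0 x − 346.8 y = -18021.16
Solving the 2×2 system: x ≈ -9.0, y ≈ 52.9 km.

(-9.0, 52.9)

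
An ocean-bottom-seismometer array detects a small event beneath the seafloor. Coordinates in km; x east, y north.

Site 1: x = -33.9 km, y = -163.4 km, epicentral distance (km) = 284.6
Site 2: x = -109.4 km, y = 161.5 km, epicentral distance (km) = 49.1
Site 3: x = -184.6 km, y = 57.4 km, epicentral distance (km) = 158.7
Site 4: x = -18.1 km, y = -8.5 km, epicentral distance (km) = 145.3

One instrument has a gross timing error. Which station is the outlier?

Site 3

Solve using three stations at a time. Using Site 1, Site 2, Site 4 (subtract circle equations pairwise → linear system) gives (x, y) ≈ (-95.5, 114.4).
Distances from that point to each station vs reported:
  Site 1: calculated 284.6 vs reported 284.6 → residual 0.0 km
  Site 2: calculated 49.1 vs reported 49.1 → residual 0.0 km
  Site 3: calculated 105.8 vs reported 158.7 → residual 52.9 km
  Site 4: calculated 145.3 vs reported 145.3 → residual 0.0 km
Site 1, Site 2, Site 4 are mutually consistent (residuals ≈ 0); Site 3 is off by 52.9 km.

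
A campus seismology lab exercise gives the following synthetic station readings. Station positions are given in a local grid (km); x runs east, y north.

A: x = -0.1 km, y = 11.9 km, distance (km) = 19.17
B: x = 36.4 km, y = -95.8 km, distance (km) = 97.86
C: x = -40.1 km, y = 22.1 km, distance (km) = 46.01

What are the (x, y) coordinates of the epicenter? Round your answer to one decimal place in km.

-4.3 km east, -6.8 km north

Circle about each station: (x + 0.1)² + (y − 11.9)² = 19.17²; (x − 36.4)² + (y + 95.8)² = 97.86²; (x + 40.1)² + (y − 22.1)² = 46.01².
Subtracting the A equation from the B and C equations removes the quadratic terms:
73.0 x − 215.4 y = 1151.89
-80.0 x + 20.4 y = 205.37
Solving the 2×2 system: x ≈ -4.3, y ≈ -6.8 km.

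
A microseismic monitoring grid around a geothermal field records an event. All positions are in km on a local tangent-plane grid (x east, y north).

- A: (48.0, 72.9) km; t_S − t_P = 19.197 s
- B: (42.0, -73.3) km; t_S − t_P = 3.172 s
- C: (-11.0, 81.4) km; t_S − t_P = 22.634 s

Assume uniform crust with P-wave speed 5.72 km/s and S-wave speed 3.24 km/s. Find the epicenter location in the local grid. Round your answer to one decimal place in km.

x ≈ 65.4 km, y ≈ -69.5 km

Distance from S−P lag: d = Δt · v_P v_S / (v_P − v_S) = Δt · (5.72·3.24)/(5.72−3.24) ≈ 7.4729·Δt.
So d_A = 143.46, d_B = 23.70, d_C = 169.14 km.
Circle about each station: (x − 48.0)² + (y − 72.9)² = 143.46²; (x − 42.0)² + (y + 73.3)² = 23.70²; (x + 11.0)² + (y − 81.4)² = 169.14².
Subtracting the A equation from the B and C equations removes the quadratic terms:
-12.0 x − 292.4 y = 19537.56
-118.0 x + 17.0 y = -8899.02
Solving the 2×2 system: x ≈ 65.4, y ≈ -69.5 km.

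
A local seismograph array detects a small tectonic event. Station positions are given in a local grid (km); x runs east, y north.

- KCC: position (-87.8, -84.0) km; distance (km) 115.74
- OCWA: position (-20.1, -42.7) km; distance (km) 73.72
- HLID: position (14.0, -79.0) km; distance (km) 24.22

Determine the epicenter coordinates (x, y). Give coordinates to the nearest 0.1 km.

Circle about each station: (x + 87.8)² + (y + 84.0)² = 115.74²; (x + 20.1)² + (y + 42.7)² = 73.72²; (x − 14.0)² + (y + 79.0)² = 24.22².
Subtracting the KCC equation from the OCWA and HLID equations removes the quadratic terms:
135.4 x + 82.6 y = -4576.43
203.6 x + 10.0 y = 4481.30
Solving the 2×2 system: x ≈ 26.9, y ≈ -99.5 km.
Check against KCC (with the unrounded x, y): √((x + 87.8)²+(y + 84.0)²) = 115.74 ≈ 115.74 km. ✓

x ≈ 26.9 km, y ≈ -99.5 km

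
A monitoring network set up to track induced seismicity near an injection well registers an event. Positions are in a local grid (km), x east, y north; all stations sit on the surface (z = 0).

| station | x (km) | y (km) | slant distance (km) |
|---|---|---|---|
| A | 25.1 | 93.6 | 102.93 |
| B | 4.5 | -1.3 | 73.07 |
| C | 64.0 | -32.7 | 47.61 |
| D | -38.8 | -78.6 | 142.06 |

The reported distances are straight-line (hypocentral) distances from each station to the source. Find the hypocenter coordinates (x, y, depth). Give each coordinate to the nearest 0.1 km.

(72.2, 6.0, 26.5)

Each station gives a sphere (x−x_i)² + (y−y_i)² + z² = d_i² (stations at z=0).
Subtracting the A sphere from B and C: z² cancels, leaving linear equations in x and y:
-41.2 x − 189.8 y = -4113.67
77.8 x − 252.6 y = 4102.19
Solving: x ≈ 72.207, y ≈ 6.000 km (keep extra digits for the depth step; rounded: 72.2, 6.0).
Then from the A sphere: z² = 102.93² − (x − 25.1)² − (y − 93.6)² with x = 72.207, y = 6.000, so z ≈ 26.491 ≈ 26.5 km.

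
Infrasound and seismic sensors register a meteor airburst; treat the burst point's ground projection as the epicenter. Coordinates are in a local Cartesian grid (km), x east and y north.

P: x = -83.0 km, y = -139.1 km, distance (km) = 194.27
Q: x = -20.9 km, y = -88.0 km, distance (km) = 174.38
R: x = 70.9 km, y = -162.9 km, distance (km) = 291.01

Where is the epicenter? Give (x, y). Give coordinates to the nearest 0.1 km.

-127.5 km east, 50.0 km north

Circle about each station: (x + 83.0)² + (y + 139.1)² = 194.27²; (x + 20.9)² + (y + 88.0)² = 174.38²; (x − 70.9)² + (y + 162.9)² = 291.01².
Subtracting pairs of circle equations eliminates x²+y² and gives linear equations (the radical axes):
124.2 x + 102.2 y = -10724.55
307.8 x − 47.6 y = -41620.58
Solving the 2×2 system: x ≈ -127.5, y ≈ 50.0 km.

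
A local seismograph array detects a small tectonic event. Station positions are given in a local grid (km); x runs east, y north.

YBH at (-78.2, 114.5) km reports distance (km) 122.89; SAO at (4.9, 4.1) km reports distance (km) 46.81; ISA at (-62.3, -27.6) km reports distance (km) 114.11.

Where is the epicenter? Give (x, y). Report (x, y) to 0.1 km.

(24.3, 46.7)

Circle about each station: (x + 78.2)² + (y − 114.5)² = 122.89²; (x − 4.9)² + (y − 4.1)² = 46.81²; (x + 62.3)² + (y + 27.6)² = 114.11².
Subtracting pairs of circle equations eliminates x²+y² and gives linear equations (the radical axes):
166.2 x − 220.8 y = -6273.89
31.8 x − 284.2 y = -12501.58
Solving the 2×2 system: x ≈ 24.3, y ≈ 46.7 km.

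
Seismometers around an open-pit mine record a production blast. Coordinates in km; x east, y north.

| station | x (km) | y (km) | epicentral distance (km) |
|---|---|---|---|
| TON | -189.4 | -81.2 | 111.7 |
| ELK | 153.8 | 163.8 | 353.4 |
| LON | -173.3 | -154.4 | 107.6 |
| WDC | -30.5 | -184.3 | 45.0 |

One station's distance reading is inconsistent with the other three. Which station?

Solve using three stations at a time. Using TON, ELK, LON (subtract circle equations pairwise → linear system) gives (x, y) ≈ (-79.6, -101.6).
Distances from that point to each station vs reported:
  TON: calculated 111.7 vs reported 111.7 → residual 0.0 km
  ELK: calculated 353.4 vs reported 353.4 → residual 0.0 km
  LON: calculated 107.6 vs reported 107.6 → residual 0.0 km
  WDC: calculated 96.2 vs reported 45.0 → residual 51.2 km
TON, ELK, LON are mutually consistent (residuals ≈ 0); WDC is off by 51.2 km.

WDC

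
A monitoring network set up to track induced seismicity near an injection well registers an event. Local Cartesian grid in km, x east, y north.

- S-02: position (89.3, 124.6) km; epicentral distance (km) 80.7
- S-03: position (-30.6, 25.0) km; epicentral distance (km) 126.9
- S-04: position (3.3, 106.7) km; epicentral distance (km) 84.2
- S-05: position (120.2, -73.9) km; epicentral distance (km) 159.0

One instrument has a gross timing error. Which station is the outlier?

Solve using three stations at a time. Using S-03, S-04, S-05 (subtract circle equations pairwise → linear system) gives (x, y) ≈ (83.4, 80.8).
Distances from that point to each station vs reported:
  S-02: calculated 44.2 vs reported 80.7 → residual 36.5 km
  S-03: calculated 126.9 vs reported 126.9 → residual 0.0 km
  S-04: calculated 84.2 vs reported 84.2 → residual 0.0 km
  S-05: calculated 159.0 vs reported 159.0 → residual 0.0 km
S-03, S-04, S-05 are mutually consistent (residuals ≈ 0); S-02 is off by 36.5 km.

S-02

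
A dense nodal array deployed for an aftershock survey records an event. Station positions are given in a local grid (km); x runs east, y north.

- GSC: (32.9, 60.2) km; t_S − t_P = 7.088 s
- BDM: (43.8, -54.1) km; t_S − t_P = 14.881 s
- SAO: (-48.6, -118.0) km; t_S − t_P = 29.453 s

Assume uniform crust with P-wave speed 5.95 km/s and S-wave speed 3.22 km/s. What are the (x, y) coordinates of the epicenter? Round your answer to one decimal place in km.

Distance from S−P lag: d = Δt · v_P v_S / (v_P − v_S) = Δt · (5.95·3.22)/(5.95−3.22) ≈ 7.0179·Δt.
So d_GSC = 49.74, d_BDM = 104.43, d_SAO = 206.70 km.
Circle about each station: (x − 32.9)² + (y − 60.2)² = 49.74²; (x − 43.8)² + (y + 54.1)² = 104.43²; (x + 48.6)² + (y + 118.0)² = 206.70².
Subtracting pairs of circle equations eliminates x²+y² and gives linear equations (the radical axes):
21.8 x − 228.6 y = -8292.76
-163.0 x − 356.4 y = -28671.31
Solving the 2×2 system: x ≈ 79.9, y ≈ 43.9 km.
Check against GSC (with the unrounded x, y): √((x − 32.9)²+(y − 60.2)²) = 49.76 ≈ 49.74 km. ✓

(79.9, 43.9)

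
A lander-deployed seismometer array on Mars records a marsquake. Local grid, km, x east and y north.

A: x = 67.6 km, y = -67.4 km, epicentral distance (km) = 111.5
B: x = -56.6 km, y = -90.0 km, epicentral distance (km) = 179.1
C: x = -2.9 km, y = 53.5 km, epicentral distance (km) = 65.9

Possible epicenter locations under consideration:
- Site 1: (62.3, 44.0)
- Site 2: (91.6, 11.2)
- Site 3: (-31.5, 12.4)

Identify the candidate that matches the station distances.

For each candidate, compare |candidate − station| to the reported distance:
Site 1: residuals A 0.0, B 0.0, C 0.0 → max 0.0 km
Site 2: residuals A 29.3, B 0.4, C 37.6 → max 37.6 km
Site 3: residuals A 15.7, B 73.7, C 15.8 → max 73.7 km
Only Site 1 has all residuals ≈ 0.

Site 1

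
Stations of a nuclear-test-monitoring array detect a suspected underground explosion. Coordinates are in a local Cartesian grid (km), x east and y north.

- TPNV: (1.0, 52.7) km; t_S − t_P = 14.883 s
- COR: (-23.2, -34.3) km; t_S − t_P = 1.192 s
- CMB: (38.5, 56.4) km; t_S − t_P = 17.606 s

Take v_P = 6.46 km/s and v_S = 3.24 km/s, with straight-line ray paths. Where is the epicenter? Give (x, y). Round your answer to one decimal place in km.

Distance from S−P lag: d = Δt · v_P v_S / (v_P − v_S) = Δt · (6.46·3.24)/(6.46−3.24) ≈ 6.5001·Δt.
So d_TPNV = 96.74, d_COR = 7.75, d_CMB = 114.44 km.
Circle about each station: (x − 1.0)² + (y − 52.7)² = 96.74²; (x + 23.2)² + (y + 34.3)² = 7.75²; (x − 38.5)² + (y − 56.4)² = 114.44².
Subtracting the TPNV equation from the COR and CMB equations removes the quadratic terms:
-48.4 x − 174.0 y = 8235.01
75.0 x + 7.4 y = -1852.97
Solving the 2×2 system: x ≈ -20.6, y ≈ -41.6 km.

x ≈ -20.6 km, y ≈ -41.6 km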